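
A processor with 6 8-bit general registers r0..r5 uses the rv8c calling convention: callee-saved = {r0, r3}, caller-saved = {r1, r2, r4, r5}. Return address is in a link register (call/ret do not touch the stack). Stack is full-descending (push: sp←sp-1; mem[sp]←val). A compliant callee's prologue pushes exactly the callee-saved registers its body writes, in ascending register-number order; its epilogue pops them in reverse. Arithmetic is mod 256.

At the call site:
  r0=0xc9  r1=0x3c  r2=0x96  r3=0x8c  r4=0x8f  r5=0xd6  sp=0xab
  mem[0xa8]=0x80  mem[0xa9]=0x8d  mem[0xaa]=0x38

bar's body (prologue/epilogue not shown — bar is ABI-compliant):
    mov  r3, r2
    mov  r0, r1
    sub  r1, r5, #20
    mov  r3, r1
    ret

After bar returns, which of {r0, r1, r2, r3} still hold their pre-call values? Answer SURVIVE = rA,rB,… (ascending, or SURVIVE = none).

prologue: push r0 -> mem[0xaa]=0xc9, sp=0xaa
prologue: push r3 -> mem[0xa9]=0x8c, sp=0xa9
body[0] mov  r3, r2 -> r3=0x96
body[1] mov  r0, r1 -> r0=0x3c
body[2] sub  r1, r5, #20 -> r1=0xc2
body[3] mov  r3, r1 -> r3=0xc2
epilogue: pop r3=0x8c, sp=0xaa
epilogue: pop r0=0xc9, sp=0xab
r0: callee-saved, written=True
r1: caller-saved, written=True
r2: caller-saved, written=False
r3: callee-saved, written=True

SURVIVE = r0,r2,r3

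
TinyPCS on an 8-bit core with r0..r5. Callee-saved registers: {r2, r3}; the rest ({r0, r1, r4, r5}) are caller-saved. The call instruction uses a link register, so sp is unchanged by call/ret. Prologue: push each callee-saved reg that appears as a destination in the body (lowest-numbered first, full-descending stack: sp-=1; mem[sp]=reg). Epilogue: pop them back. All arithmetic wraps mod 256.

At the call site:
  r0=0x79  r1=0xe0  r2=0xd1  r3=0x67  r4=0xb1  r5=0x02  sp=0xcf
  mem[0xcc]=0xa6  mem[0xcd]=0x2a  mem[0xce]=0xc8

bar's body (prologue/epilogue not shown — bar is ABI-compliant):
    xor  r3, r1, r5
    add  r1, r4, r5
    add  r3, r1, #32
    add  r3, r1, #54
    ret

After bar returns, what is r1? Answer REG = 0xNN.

prologue: push r3 → mem[0xce]=0x67, sp=0xce
body[0] xor  r3, r1, r5 → r3=0xe2
body[1] add  r1, r4, r5 → r1=0xb3
body[2] add  r3, r1, #32 → r3=0xd3
body[3] add  r3, r1, #54 → r3=0xe9
epilogue: pop r3=0x67, sp=0xcf
r1 is caller-saved → body value

REG = 0xb3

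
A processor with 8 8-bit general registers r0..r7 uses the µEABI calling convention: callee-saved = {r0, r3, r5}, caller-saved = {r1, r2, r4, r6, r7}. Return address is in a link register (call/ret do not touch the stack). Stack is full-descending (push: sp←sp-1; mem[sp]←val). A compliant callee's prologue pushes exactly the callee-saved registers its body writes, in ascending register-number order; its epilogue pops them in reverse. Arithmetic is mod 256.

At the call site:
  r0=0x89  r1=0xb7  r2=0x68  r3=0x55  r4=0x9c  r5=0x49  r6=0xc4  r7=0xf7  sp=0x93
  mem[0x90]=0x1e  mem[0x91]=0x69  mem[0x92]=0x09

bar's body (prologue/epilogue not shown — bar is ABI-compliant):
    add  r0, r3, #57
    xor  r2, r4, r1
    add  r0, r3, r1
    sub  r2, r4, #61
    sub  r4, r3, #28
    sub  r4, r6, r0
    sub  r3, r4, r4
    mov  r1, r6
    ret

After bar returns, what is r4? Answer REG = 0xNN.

REG = 0xb8

prologue: push r0 → mem[0x92]=0x89, sp=0x92
prologue: push r3 → mem[0x91]=0x55, sp=0x91
body[0] add  r0, r3, #57 → r0=0x8e
body[1] xor  r2, r4, r1 → r2=0x2b
body[2] add  r0, r3, r1 → r0=0x0c
body[3] sub  r2, r4, #61 → r2=0x5f
body[4] sub  r4, r3, #28 → r4=0x39
body[5] sub  r4, r6, r0 → r4=0xb8
body[6] sub  r3, r4, r4 → r3=0x00
body[7] mov  r1, r6 → r1=0xc4
epilogue: pop r3=0x55, sp=0x92
epilogue: pop r0=0x89, sp=0x93
r4 is caller-saved → body value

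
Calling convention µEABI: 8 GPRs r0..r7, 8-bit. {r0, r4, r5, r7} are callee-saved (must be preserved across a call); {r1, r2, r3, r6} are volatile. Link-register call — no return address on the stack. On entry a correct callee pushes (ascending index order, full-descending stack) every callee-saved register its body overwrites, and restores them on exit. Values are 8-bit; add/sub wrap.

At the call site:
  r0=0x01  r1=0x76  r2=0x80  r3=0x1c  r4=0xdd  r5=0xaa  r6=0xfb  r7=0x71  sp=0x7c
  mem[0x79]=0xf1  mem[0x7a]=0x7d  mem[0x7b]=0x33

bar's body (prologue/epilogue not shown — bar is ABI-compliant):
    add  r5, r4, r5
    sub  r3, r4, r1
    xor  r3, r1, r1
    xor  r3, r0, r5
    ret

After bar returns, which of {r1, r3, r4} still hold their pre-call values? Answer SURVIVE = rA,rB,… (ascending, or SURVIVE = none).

SURVIVE = r1,r4

prologue: push r5 -> mem[0x7b]=0xaa, sp=0x7b
body[0] add  r5, r4, r5 -> r5=0x87
body[1] sub  r3, r4, r1 -> r3=0x67
body[2] xor  r3, r1, r1 -> r3=0x00
body[3] xor  r3, r0, r5 -> r3=0x86
epilogue: pop r5=0xaa, sp=0x7c
r1: caller-saved, written=False
r3: caller-saved, written=True
r4: callee-saved, written=False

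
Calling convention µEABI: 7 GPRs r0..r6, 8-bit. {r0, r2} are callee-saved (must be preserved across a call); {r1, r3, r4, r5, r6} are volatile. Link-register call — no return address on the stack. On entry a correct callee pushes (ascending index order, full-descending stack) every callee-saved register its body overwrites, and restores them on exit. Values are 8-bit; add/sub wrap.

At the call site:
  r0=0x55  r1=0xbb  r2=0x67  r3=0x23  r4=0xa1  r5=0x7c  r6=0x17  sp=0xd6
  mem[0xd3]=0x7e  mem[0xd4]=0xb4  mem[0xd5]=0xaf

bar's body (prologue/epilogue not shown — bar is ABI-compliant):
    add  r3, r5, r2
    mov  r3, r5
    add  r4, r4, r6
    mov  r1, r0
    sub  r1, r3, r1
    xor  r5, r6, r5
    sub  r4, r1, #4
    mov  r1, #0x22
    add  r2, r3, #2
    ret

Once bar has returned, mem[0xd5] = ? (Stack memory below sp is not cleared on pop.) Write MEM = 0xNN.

prologue: push r2 -> mem[0xd5]=0x67, sp=0xd5
body[0] add  r3, r5, r2 -> r3=0xe3
body[1] mov  r3, r5 -> r3=0x7c
body[2] add  r4, r4, r6 -> r4=0xb8
body[3] mov  r1, r0 -> r1=0x55
body[4] sub  r1, r3, r1 -> r1=0x27
body[5] xor  r5, r6, r5 -> r5=0x6b
body[6] sub  r4, r1, #4 -> r4=0x23
body[7] mov  r1, #0x22 -> r1=0x22
body[8] add  r2, r3, #2 -> r2=0x7e
epilogue: pop r2=0x67, sp=0xd6
prologue pushed ['r2'] at ['0xd5']

MEM = 0x67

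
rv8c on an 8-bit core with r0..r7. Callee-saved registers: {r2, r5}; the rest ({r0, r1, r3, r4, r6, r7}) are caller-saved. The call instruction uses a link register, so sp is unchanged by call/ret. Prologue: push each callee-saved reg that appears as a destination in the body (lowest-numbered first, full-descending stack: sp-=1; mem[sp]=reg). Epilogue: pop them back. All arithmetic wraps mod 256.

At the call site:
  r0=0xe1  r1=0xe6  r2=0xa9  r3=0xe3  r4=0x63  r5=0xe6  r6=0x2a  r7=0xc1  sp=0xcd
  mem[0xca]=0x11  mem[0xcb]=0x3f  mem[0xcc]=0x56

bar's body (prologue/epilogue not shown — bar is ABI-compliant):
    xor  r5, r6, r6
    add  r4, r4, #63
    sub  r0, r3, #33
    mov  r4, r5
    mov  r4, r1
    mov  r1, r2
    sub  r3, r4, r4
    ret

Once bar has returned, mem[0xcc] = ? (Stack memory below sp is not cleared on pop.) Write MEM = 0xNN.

prologue: push r5 → mem[0xcc]=0xe6, sp=0xcc
body[0] xor  r5, r6, r6 → r5=0x00
body[1] add  r4, r4, #63 → r4=0xa2
body[2] sub  r0, r3, #33 → r0=0xc2
body[3] mov  r4, r5 → r4=0x00
body[4] mov  r4, r1 → r4=0xe6
body[5] mov  r1, r2 → r1=0xa9
body[6] sub  r3, r4, r4 → r3=0x00
epilogue: pop r5=0xe6, sp=0xcd
prologue pushed ['r5'] at ['0xcc']

MEM = 0xe6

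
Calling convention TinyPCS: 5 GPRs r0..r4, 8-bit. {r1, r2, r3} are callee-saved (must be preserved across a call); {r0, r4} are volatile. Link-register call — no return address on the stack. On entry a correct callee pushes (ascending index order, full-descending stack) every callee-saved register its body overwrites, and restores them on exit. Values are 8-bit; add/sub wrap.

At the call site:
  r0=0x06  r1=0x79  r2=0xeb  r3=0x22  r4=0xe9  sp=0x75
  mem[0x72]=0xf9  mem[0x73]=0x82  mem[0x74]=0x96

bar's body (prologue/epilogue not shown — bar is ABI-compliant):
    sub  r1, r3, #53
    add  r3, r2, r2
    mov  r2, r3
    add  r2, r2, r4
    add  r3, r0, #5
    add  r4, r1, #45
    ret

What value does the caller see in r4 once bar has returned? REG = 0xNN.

REG = 0x1a

prologue: push r1 -> mem[0x74]=0x79, sp=0x74
prologue: push r2 -> mem[0x73]=0xeb, sp=0x73
prologue: push r3 -> mem[0x72]=0x22, sp=0x72
body[0] sub  r1, r3, #53 -> r1=0xed
body[1] add  r3, r2, r2 -> r3=0xd6
body[2] mov  r2, r3 -> r2=0xd6
body[3] add  r2, r2, r4 -> r2=0xbf
body[4] add  r3, r0, #5 -> r3=0x0b
body[5] add  r4, r1, #45 -> r4=0x1a
epilogue: pop r3=0x22, sp=0x73
epilogue: pop r2=0xeb, sp=0x74
epilogue: pop r1=0x79, sp=0x75
r4 is caller-saved -> body value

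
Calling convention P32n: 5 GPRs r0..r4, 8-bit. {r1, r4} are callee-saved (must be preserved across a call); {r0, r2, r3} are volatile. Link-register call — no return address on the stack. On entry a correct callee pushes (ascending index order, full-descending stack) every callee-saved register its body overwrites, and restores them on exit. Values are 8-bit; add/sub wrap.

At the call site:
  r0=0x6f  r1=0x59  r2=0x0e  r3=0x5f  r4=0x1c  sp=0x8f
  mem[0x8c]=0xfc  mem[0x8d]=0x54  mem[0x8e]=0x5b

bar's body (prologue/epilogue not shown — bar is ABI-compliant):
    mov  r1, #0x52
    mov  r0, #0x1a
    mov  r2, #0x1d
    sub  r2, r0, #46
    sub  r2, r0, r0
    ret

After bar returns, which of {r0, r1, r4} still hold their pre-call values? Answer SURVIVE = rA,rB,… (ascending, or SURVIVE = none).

prologue: push r1 → mem[0x8e]=0x59, sp=0x8e
body[0] mov  r1, #0x52 → r1=0x52
body[1] mov  r0, #0x1a → r0=0x1a
body[2] mov  r2, #0x1d → r2=0x1d
body[3] sub  r2, r0, #46 → r2=0xec
body[4] sub  r2, r0, r0 → r2=0x00
epilogue: pop r1=0x59, sp=0x8f
r0: caller-saved, written=True
r1: callee-saved, written=True
r4: callee-saved, written=False

SURVIVE = r1,r4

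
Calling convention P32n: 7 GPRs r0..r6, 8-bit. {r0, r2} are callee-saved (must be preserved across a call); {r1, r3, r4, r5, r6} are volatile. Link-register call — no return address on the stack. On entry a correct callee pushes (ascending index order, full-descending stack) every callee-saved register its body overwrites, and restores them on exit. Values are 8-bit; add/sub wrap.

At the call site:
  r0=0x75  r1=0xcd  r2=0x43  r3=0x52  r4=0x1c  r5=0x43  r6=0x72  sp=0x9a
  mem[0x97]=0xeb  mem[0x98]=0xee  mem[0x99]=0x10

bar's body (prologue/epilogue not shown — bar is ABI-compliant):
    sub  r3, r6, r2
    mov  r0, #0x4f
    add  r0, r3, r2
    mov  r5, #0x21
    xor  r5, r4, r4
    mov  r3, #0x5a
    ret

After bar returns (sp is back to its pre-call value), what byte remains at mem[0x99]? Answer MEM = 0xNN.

MEM = 0x75

prologue: push r0 → mem[0x99]=0x75, sp=0x99
body[0] sub  r3, r6, r2 → r3=0x2f
body[1] mov  r0, #0x4f → r0=0x4f
body[2] add  r0, r3, r2 → r0=0x72
body[3] mov  r5, #0x21 → r5=0x21
body[4] xor  r5, r4, r4 → r5=0x00
body[5] mov  r3, #0x5a → r3=0x5a
epilogue: pop r0=0x75, sp=0x9a
prologue pushed ['r0'] at ['0x99']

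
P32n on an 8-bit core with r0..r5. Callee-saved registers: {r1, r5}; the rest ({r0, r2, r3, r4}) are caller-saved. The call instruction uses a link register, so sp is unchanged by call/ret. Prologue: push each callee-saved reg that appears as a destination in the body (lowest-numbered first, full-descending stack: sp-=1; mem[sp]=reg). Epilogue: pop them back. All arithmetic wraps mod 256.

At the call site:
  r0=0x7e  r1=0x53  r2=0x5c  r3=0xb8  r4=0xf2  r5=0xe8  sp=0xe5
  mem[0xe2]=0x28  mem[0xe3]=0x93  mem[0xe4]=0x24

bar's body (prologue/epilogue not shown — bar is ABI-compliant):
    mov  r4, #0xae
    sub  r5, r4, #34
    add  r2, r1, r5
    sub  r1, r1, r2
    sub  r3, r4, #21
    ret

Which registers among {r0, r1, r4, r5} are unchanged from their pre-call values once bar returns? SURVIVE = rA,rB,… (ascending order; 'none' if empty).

prologue: push r1 -> mem[0xe4]=0x53, sp=0xe4
prologue: push r5 -> mem[0xe3]=0xe8, sp=0xe3
body[0] mov  r4, #0xae -> r4=0xae
body[1] sub  r5, r4, #34 -> r5=0x8c
body[2] add  r2, r1, r5 -> r2=0xdf
body[3] sub  r1, r1, r2 -> r1=0x74
body[4] sub  r3, r4, #21 -> r3=0x99
epilogue: pop r5=0xe8, sp=0xe4
epilogue: pop r1=0x53, sp=0xe5
r0: caller-saved, written=False
r1: callee-saved, written=True
r4: caller-saved, written=True
r5: callee-saved, written=True

SURVIVE = r0,r1,r5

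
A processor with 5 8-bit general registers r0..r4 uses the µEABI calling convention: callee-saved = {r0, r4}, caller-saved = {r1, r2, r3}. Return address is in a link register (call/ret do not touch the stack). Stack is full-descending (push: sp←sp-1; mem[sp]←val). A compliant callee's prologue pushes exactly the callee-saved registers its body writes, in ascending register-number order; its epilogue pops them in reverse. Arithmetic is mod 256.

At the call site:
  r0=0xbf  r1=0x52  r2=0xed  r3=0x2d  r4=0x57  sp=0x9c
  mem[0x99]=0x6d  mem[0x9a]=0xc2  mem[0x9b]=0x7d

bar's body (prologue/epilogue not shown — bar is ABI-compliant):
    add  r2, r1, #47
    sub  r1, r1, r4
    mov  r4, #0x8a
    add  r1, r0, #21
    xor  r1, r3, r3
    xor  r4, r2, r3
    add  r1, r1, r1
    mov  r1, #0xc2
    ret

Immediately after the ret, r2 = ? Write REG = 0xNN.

REG = 0x81

prologue: push r4 → mem[0x9b]=0x57, sp=0x9b
body[0] add  r2, r1, #47 → r2=0x81
body[1] sub  r1, r1, r4 → r1=0xfb
body[2] mov  r4, #0x8a → r4=0x8a
body[3] add  r1, r0, #21 → r1=0xd4
body[4] xor  r1, r3, r3 → r1=0x00
body[5] xor  r4, r2, r3 → r4=0xac
body[6] add  r1, r1, r1 → r1=0x00
body[7] mov  r1, #0xc2 → r1=0xc2
epilogue: pop r4=0x57, sp=0x9c
r2 is caller-saved → body value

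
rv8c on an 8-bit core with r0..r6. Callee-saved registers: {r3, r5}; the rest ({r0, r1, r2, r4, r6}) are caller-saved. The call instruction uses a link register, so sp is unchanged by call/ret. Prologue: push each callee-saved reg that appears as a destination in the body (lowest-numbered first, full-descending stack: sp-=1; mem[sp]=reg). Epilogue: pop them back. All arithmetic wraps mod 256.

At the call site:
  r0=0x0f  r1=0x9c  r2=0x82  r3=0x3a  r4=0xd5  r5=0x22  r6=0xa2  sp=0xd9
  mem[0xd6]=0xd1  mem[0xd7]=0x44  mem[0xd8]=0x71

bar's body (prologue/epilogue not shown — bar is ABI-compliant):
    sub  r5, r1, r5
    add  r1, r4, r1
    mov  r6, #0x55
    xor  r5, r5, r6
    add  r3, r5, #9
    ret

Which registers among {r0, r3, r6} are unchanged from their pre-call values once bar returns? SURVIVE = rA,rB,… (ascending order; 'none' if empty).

prologue: push r3 → mem[0xd8]=0x3a, sp=0xd8
prologue: push r5 → mem[0xd7]=0x22, sp=0xd7
body[0] sub  r5, r1, r5 → r5=0x7a
body[1] add  r1, r4, r1 → r1=0x71
body[2] mov  r6, #0x55 → r6=0x55
body[3] xor  r5, r5, r6 → r5=0x2f
body[4] add  r3, r5, #9 → r3=0x38
epilogue: pop r5=0x22, sp=0xd8
epilogue: pop r3=0x3a, sp=0xd9
r0: caller-saved, written=False
r3: callee-saved, written=True
r6: caller-saved, written=True

SURVIVE = r0,r3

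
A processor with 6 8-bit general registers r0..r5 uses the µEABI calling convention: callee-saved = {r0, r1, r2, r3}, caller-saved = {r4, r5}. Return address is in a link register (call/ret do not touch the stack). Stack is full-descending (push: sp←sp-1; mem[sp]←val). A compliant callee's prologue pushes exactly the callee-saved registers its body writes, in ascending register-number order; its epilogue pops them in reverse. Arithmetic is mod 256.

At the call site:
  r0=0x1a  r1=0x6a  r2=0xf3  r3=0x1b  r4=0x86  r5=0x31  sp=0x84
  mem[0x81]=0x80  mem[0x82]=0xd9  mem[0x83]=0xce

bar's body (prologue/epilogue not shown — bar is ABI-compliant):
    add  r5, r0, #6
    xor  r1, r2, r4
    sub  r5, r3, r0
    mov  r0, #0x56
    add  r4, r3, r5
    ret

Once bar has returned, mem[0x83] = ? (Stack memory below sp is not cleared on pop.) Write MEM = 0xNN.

MEM = 0x1a

prologue: push r0 → mem[0x83]=0x1a, sp=0x83
prologue: push r1 → mem[0x82]=0x6a, sp=0x82
body[0] add  r5, r0, #6 → r5=0x20
body[1] xor  r1, r2, r4 → r1=0x75
body[2] sub  r5, r3, r0 → r5=0x01
body[3] mov  r0, #0x56 → r0=0x56
body[4] add  r4, r3, r5 → r4=0x1c
epilogue: pop r1=0x6a, sp=0x83
epilogue: pop r0=0x1a, sp=0x84
prologue pushed ['r0', 'r1'] at ['0x83', '0x82']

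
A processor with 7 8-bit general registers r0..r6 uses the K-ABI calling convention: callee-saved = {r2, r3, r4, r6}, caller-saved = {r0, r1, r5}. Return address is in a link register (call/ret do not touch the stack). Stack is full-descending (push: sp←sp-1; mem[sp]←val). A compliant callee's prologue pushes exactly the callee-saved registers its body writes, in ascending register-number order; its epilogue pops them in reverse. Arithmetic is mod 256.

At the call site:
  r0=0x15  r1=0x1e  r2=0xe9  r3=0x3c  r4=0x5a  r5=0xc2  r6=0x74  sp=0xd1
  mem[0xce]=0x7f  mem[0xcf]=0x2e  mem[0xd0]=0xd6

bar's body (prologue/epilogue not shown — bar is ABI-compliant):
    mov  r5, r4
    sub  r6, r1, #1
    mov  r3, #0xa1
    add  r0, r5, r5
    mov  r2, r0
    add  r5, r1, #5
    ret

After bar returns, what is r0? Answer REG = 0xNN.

REG = 0xb4

prologue: push r2 → mem[0xd0]=0xe9, sp=0xd0
prologue: push r3 → mem[0xcf]=0x3c, sp=0xcf
prologue: push r6 → mem[0xce]=0x74, sp=0xce
body[0] mov  r5, r4 → r5=0x5a
body[1] sub  r6, r1, #1 → r6=0x1d
body[2] mov  r3, #0xa1 → r3=0xa1
body[3] add  r0, r5, r5 → r0=0xb4
body[4] mov  r2, r0 → r2=0xb4
body[5] add  r5, r1, #5 → r5=0x23
epilogue: pop r6=0x74, sp=0xcf
epilogue: pop r3=0x3c, sp=0xd0
epilogue: pop r2=0xe9, sp=0xd1
r0 is caller-saved → body value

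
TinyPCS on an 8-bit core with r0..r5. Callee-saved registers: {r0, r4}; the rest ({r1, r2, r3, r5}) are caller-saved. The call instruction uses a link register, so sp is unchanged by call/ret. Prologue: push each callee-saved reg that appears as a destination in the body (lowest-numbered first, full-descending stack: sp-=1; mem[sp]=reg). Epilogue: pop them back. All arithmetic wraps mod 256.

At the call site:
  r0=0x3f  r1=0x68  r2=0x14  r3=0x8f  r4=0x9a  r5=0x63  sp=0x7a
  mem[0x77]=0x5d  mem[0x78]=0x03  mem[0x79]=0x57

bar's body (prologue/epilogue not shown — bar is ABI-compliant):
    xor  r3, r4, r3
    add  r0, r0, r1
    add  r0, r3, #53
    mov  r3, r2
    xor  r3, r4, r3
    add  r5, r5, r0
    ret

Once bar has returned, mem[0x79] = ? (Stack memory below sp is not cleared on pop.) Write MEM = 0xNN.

prologue: push r0 → mem[0x79]=0x3f, sp=0x79
body[0] xor  r3, r4, r3 → r3=0x15
body[1] add  r0, r0, r1 → r0=0xa7
body[2] add  r0, r3, #53 → r0=0x4a
body[3] mov  r3, r2 → r3=0x14
body[4] xor  r3, r4, r3 → r3=0x8e
body[5] add  r5, r5, r0 → r5=0xad
epilogue: pop r0=0x3f, sp=0x7a
prologue pushed ['r0'] at ['0x79']

MEM = 0x3f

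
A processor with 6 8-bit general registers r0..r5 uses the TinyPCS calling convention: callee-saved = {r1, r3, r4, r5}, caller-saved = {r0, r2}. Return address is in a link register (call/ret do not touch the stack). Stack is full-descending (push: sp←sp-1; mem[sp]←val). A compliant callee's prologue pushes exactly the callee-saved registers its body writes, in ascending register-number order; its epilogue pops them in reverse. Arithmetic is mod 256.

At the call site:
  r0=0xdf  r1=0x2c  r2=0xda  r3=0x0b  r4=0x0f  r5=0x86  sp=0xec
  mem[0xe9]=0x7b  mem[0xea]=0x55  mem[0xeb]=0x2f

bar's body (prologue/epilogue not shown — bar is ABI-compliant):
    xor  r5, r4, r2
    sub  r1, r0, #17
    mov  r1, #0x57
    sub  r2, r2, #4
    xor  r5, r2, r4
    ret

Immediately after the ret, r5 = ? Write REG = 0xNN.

prologue: push r1 → mem[0xeb]=0x2c, sp=0xeb
prologue: push r5 → mem[0xea]=0x86, sp=0xea
body[0] xor  r5, r4, r2 → r5=0xd5
body[1] sub  r1, r0, #17 → r1=0xce
body[2] mov  r1, #0x57 → r1=0x57
body[3] sub  r2, r2, #4 → r2=0xd6
body[4] xor  r5, r2, r4 → r5=0xd9
epilogue: pop r5=0x86, sp=0xeb
epilogue: pop r1=0x2c, sp=0xec
r5 is callee-saved → restored

REG = 0x86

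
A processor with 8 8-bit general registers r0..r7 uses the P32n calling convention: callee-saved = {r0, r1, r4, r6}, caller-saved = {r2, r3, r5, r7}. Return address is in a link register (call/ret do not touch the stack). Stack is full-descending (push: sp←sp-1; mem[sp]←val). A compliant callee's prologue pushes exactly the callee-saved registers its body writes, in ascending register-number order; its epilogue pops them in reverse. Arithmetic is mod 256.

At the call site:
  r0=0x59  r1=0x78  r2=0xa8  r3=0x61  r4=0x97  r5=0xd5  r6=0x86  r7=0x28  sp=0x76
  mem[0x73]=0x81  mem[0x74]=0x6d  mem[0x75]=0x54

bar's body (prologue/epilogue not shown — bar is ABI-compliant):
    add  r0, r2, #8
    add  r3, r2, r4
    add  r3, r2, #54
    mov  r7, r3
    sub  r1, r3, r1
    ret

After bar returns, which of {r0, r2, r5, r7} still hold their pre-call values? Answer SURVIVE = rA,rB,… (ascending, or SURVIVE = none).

SURVIVE = r0,r2,r5

prologue: push r0 -> mem[0x75]=0x59, sp=0x75
prologue: push r1 -> mem[0x74]=0x78, sp=0x74
body[0] add  r0, r2, #8 -> r0=0xb0
body[1] add  r3, r2, r4 -> r3=0x3f
body[2] add  r3, r2, #54 -> r3=0xde
body[3] mov  r7, r3 -> r7=0xde
body[4] sub  r1, r3, r1 -> r1=0x66
epilogue: pop r1=0x78, sp=0x75
epilogue: pop r0=0x59, sp=0x76
r0: callee-saved, written=True
r2: caller-saved, written=False
r5: caller-saved, written=False
r7: caller-saved, written=True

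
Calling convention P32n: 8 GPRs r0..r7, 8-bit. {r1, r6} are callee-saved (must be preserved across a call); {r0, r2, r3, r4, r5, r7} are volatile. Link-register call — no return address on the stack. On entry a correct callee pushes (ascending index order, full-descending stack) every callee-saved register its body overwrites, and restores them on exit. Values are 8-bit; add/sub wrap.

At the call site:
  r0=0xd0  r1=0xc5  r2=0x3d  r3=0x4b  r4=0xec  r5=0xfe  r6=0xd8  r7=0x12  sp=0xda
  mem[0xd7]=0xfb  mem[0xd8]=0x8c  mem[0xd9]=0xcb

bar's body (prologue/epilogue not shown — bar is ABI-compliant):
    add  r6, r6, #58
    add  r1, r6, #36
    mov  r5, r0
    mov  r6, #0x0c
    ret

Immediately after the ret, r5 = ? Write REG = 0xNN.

prologue: push r1 -> mem[0xd9]=0xc5, sp=0xd9
prologue: push r6 -> mem[0xd8]=0xd8, sp=0xd8
body[0] add  r6, r6, #58 -> r6=0x12
body[1] add  r1, r6, #36 -> r1=0x36
body[2] mov  r5, r0 -> r5=0xd0
body[3] mov  r6, #0x0c -> r6=0x0c
epilogue: pop r6=0xd8, sp=0xd9
epilogue: pop r1=0xc5, sp=0xda
r5 is caller-saved -> body value

REG = 0xd0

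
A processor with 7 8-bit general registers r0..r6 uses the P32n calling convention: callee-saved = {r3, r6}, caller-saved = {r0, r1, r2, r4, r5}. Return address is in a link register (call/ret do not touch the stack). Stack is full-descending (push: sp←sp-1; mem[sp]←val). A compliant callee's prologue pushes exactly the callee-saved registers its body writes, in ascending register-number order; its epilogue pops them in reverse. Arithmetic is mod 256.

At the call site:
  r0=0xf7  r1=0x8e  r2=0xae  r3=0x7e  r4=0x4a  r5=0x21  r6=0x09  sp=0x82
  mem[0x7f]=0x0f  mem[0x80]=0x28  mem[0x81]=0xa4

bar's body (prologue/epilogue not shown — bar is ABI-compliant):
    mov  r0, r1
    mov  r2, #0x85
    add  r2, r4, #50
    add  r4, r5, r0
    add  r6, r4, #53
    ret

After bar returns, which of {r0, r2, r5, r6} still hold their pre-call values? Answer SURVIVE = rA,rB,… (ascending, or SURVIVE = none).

SURVIVE = r5,r6

prologue: push r6 → mem[0x81]=0x09, sp=0x81
body[0] mov  r0, r1 → r0=0x8e
body[1] mov  r2, #0x85 → r2=0x85
body[2] add  r2, r4, #50 → r2=0x7c
body[3] add  r4, r5, r0 → r4=0xaf
body[4] add  r6, r4, #53 → r6=0xe4
epilogue: pop r6=0x09, sp=0x82
r0: caller-saved, written=True
r2: caller-saved, written=True
r5: caller-saved, written=False
r6: callee-saved, written=True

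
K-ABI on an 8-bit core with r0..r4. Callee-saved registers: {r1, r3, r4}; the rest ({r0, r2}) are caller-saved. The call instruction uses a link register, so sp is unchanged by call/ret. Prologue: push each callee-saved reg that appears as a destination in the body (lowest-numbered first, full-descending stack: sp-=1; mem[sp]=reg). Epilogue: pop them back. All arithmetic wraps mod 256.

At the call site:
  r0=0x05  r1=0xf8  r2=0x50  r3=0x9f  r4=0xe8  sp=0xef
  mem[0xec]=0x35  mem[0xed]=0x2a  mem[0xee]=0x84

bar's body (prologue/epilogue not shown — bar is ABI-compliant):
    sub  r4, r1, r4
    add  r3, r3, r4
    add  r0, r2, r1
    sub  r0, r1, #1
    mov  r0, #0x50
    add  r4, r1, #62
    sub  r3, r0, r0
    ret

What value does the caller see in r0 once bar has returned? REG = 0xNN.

prologue: push r3 → mem[0xee]=0x9f, sp=0xee
prologue: push r4 → mem[0xed]=0xe8, sp=0xed
body[0] sub  r4, r1, r4 → r4=0x10
body[1] add  r3, r3, r4 → r3=0xaf
body[2] add  r0, r2, r1 → r0=0x48
body[3] sub  r0, r1, #1 → r0=0xf7
body[4] mov  r0, #0x50 → r0=0x50
body[5] add  r4, r1, #62 → r4=0x36
body[6] sub  r3, r0, r0 → r3=0x00
epilogue: pop r4=0xe8, sp=0xee
epilogue: pop r3=0x9f, sp=0xef
r0 is caller-saved → body value

REG = 0x50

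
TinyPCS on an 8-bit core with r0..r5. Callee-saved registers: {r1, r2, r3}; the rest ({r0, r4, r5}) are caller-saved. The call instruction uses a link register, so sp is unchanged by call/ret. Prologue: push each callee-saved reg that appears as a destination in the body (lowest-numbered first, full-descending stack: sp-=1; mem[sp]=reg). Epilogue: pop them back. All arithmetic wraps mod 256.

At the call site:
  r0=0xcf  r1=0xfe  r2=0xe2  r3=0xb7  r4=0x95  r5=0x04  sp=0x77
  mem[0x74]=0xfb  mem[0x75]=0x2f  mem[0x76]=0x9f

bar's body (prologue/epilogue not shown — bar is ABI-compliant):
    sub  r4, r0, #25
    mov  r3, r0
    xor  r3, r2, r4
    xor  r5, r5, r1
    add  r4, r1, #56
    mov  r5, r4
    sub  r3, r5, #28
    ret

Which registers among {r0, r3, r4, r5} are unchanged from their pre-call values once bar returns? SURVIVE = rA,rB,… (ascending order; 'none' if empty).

SURVIVE = r0,r3

prologue: push r3 -> mem[0x76]=0xb7, sp=0x76
body[0] sub  r4, r0, #25 -> r4=0xb6
body[1] mov  r3, r0 -> r3=0xcf
body[2] xor  r3, r2, r4 -> r3=0x54
body[3] xor  r5, r5, r1 -> r5=0xfa
body[4] add  r4, r1, #56 -> r4=0x36
body[5] mov  r5, r4 -> r5=0x36
body[6] sub  r3, r5, #28 -> r3=0x1a
epilogue: pop r3=0xb7, sp=0x77
r0: caller-saved, written=False
r3: callee-saved, written=True
r4: caller-saved, written=True
r5: caller-saved, written=True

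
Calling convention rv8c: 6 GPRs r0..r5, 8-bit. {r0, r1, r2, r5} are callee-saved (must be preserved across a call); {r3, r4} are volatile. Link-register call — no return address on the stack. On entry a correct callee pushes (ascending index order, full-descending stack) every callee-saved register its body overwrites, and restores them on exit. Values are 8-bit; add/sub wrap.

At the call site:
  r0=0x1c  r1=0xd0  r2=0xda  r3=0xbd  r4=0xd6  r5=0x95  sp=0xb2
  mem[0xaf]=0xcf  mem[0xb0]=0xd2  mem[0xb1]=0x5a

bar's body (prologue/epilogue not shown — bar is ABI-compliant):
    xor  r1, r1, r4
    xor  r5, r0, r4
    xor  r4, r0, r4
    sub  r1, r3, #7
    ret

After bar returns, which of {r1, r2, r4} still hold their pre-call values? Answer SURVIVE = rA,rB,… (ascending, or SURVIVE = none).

SURVIVE = r1,r2

prologue: push r1 -> mem[0xb1]=0xd0, sp=0xb1
prologue: push r5 -> mem[0xb0]=0x95, sp=0xb0
body[0] xor  r1, r1, r4 -> r1=0x06
body[1] xor  r5, r0, r4 -> r5=0xca
body[2] xor  r4, r0, r4 -> r4=0xca
body[3] sub  r1, r3, #7 -> r1=0xb6
epilogue: pop r5=0x95, sp=0xb1
epilogue: pop r1=0xd0, sp=0xb2
r1: callee-saved, written=True
r2: callee-saved, written=False
r4: caller-saved, written=True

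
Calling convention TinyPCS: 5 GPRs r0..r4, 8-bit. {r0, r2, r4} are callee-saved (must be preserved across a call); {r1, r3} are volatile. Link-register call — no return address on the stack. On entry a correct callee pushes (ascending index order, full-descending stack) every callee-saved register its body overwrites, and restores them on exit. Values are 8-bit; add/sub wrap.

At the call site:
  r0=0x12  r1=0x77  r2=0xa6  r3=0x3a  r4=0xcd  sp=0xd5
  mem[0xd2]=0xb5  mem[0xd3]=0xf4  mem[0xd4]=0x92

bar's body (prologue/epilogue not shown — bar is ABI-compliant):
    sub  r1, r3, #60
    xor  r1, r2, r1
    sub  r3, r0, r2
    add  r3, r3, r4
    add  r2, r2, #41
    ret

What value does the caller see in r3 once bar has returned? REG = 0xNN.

REG = 0x39

prologue: push r2 -> mem[0xd4]=0xa6, sp=0xd4
body[0] sub  r1, r3, #60 -> r1=0xfe
body[1] xor  r1, r2, r1 -> r1=0x58
body[2] sub  r3, r0, r2 -> r3=0x6c
body[3] add  r3, r3, r4 -> r3=0x39
body[4] add  r2, r2, #41 -> r2=0xcf
epilogue: pop r2=0xa6, sp=0xd5
r3 is caller-saved -> body value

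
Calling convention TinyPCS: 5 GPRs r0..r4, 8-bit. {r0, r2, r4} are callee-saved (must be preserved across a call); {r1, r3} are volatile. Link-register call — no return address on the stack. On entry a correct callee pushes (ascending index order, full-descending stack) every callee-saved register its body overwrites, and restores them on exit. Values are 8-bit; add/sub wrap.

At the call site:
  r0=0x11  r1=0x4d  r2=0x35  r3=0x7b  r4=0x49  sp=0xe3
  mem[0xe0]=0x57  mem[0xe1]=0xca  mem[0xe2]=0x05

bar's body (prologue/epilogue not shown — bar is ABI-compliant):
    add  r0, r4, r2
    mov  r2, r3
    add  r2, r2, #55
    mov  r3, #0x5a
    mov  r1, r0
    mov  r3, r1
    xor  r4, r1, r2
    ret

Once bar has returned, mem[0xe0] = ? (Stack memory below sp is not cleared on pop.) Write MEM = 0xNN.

MEM = 0x49

prologue: push r0 → mem[0xe2]=0x11, sp=0xe2
prologue: push r2 → mem[0xe1]=0x35, sp=0xe1
prologue: push r4 → mem[0xe0]=0x49, sp=0xe0
body[0] add  r0, r4, r2 → r0=0x7e
body[1] mov  r2, r3 → r2=0x7b
body[2] add  r2, r2, #55 → r2=0xb2
body[3] mov  r3, #0x5a → r3=0x5a
body[4] mov  r1, r0 → r1=0x7e
body[5] mov  r3, r1 → r3=0x7e
body[6] xor  r4, r1, r2 → r4=0xcc
epilogue: pop r4=0x49, sp=0xe1
epilogue: pop r2=0x35, sp=0xe2
epilogue: pop r0=0x11, sp=0xe3
prologue pushed ['r0', 'r2', 'r4'] at ['0xe2', '0xe1', '0xe0']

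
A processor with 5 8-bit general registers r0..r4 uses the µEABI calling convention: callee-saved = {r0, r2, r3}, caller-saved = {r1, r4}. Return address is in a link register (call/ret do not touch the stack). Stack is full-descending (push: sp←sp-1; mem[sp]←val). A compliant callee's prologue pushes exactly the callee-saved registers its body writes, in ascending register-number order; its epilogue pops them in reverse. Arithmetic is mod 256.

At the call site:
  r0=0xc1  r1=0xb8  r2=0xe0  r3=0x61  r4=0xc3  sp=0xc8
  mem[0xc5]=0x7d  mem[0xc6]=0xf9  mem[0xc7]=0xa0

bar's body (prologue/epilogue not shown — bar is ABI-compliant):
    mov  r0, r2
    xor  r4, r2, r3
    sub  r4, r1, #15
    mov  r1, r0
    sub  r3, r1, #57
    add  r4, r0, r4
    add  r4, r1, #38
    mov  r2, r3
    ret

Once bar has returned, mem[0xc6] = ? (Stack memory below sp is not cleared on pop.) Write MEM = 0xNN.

prologue: push r0 → mem[0xc7]=0xc1, sp=0xc7
prologue: push r2 → mem[0xc6]=0xe0, sp=0xc6
prologue: push r3 → mem[0xc5]=0x61, sp=0xc5
body[0] mov  r0, r2 → r0=0xe0
body[1] xor  r4, r2, r3 → r4=0x81
body[2] sub  r4, r1, #15 → r4=0xa9
body[3] mov  r1, r0 → r1=0xe0
body[4] sub  r3, r1, #57 → r3=0xa7
body[5] add  r4, r0, r4 → r4=0x89
body[6] add  r4, r1, #38 → r4=0x06
body[7] mov  r2, r3 → r2=0xa7
epilogue: pop r3=0x61, sp=0xc6
epilogue: pop r2=0xe0, sp=0xc7
epilogue: pop r0=0xc1, sp=0xc8
prologue pushed ['r0', 'r2', 'r3'] at ['0xc7', '0xc6', '0xc5']

MEM = 0xe0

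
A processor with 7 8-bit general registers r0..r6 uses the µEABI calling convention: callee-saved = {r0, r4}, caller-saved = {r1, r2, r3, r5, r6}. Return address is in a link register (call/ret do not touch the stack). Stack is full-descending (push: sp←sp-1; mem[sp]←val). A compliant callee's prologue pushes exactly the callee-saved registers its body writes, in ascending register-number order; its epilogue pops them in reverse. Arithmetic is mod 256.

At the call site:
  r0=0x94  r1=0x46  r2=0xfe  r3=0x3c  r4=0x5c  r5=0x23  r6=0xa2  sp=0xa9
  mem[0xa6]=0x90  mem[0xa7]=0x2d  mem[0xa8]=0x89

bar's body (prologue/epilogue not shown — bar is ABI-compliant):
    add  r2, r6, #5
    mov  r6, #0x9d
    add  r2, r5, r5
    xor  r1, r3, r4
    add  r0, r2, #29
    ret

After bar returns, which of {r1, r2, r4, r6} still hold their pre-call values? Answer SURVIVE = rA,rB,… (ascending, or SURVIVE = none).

prologue: push r0 -> mem[0xa8]=0x94, sp=0xa8
body[0] add  r2, r6, #5 -> r2=0xa7
body[1] mov  r6, #0x9d -> r6=0x9d
body[2] add  r2, r5, r5 -> r2=0x46
body[3] xor  r1, r3, r4 -> r1=0x60
body[4] add  r0, r2, #29 -> r0=0x63
epilogue: pop r0=0x94, sp=0xa9
r1: caller-saved, written=True
r2: caller-saved, written=True
r4: callee-saved, written=False
r6: caller-saved, written=True

SURVIVE = r4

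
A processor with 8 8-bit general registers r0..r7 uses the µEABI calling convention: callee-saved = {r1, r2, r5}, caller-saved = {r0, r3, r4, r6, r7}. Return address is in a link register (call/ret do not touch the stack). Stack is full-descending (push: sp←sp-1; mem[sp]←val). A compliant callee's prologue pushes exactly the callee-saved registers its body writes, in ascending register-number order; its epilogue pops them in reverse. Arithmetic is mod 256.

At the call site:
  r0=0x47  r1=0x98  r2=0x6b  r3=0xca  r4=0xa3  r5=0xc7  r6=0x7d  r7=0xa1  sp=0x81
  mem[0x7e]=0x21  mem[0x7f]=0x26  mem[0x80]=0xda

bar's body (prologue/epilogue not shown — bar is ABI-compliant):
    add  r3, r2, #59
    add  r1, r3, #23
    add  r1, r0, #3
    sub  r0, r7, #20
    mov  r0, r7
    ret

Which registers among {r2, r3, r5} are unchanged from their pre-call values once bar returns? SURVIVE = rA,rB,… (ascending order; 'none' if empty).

SURVIVE = r2,r5

prologue: push r1 → mem[0x80]=0x98, sp=0x80
body[0] add  r3, r2, #59 → r3=0xa6
body[1] add  r1, r3, #23 → r1=0xbd
body[2] add  r1, r0, #3 → r1=0x4a
body[3] sub  r0, r7, #20 → r0=0x8d
body[4] mov  r0, r7 → r0=0xa1
epilogue: pop r1=0x98, sp=0x81
r2: callee-saved, written=False
r3: caller-saved, written=True
r5: callee-saved, written=False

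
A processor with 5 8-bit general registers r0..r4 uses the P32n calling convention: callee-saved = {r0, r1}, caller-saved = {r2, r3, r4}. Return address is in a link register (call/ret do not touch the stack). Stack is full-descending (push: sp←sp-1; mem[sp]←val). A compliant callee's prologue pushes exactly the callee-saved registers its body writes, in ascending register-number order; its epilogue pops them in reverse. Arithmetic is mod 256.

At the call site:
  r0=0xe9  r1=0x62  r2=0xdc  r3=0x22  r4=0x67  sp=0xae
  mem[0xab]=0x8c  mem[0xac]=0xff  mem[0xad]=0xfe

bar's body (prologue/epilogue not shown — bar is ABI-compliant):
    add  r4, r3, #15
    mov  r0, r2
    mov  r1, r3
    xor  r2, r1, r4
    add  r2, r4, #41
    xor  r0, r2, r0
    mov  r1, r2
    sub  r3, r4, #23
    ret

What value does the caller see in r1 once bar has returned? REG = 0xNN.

REG = 0x62

prologue: push r0 → mem[0xad]=0xe9, sp=0xad
prologue: push r1 → mem[0xac]=0x62, sp=0xac
body[0] add  r4, r3, #15 → r4=0x31
body[1] mov  r0, r2 → r0=0xdc
body[2] mov  r1, r3 → r1=0x22
body[3] xor  r2, r1, r4 → r2=0x13
body[4] add  r2, r4, #41 → r2=0x5a
body[5] xor  r0, r2, r0 → r0=0x86
body[6] mov  r1, r2 → r1=0x5a
body[7] sub  r3, r4, #23 → r3=0x1a
epilogue: pop r1=0x62, sp=0xad
epilogue: pop r0=0xe9, sp=0xae
r1 is callee-saved → restored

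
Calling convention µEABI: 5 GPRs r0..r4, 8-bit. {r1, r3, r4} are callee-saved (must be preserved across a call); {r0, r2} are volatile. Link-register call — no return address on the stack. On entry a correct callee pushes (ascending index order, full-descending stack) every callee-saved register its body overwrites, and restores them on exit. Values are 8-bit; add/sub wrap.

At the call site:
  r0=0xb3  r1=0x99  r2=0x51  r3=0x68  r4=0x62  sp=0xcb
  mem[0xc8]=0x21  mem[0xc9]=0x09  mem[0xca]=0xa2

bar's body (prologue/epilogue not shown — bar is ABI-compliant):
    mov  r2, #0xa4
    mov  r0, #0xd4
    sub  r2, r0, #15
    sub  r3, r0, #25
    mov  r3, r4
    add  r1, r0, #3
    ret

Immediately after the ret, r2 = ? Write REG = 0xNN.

prologue: push r1 -> mem[0xca]=0x99, sp=0xca
prologue: push r3 -> mem[0xc9]=0x68, sp=0xc9
body[0] mov  r2, #0xa4 -> r2=0xa4
body[1] mov  r0, #0xd4 -> r0=0xd4
body[2] sub  r2, r0, #15 -> r2=0xc5
body[3] sub  r3, r0, #25 -> r3=0xbb
body[4] mov  r3, r4 -> r3=0x62
body[5] add  r1, r0, #3 -> r1=0xd7
epilogue: pop r3=0x68, sp=0xca
epilogue: pop r1=0x99, sp=0xcb
r2 is caller-saved -> body value

REG = 0xc5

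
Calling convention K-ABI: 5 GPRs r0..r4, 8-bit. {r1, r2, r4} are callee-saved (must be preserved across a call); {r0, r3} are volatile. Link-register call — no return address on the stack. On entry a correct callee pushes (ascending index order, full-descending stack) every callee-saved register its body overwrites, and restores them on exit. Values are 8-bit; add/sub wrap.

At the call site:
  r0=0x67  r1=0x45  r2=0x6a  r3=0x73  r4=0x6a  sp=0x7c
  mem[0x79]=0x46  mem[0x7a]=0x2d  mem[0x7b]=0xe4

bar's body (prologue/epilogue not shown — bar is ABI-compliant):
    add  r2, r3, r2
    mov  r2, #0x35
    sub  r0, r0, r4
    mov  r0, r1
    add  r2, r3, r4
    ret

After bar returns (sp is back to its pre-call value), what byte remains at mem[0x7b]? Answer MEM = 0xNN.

MEM = 0x6a

prologue: push r2 → mem[0x7b]=0x6a, sp=0x7b
body[0] add  r2, r3, r2 → r2=0xdd
body[1] mov  r2, #0x35 → r2=0x35
body[2] sub  r0, r0, r4 → r0=0xfd
body[3] mov  r0, r1 → r0=0x45
body[4] add  r2, r3, r4 → r2=0xdd
epilogue: pop r2=0x6a, sp=0x7c
prologue pushed ['r2'] at ['0x7b']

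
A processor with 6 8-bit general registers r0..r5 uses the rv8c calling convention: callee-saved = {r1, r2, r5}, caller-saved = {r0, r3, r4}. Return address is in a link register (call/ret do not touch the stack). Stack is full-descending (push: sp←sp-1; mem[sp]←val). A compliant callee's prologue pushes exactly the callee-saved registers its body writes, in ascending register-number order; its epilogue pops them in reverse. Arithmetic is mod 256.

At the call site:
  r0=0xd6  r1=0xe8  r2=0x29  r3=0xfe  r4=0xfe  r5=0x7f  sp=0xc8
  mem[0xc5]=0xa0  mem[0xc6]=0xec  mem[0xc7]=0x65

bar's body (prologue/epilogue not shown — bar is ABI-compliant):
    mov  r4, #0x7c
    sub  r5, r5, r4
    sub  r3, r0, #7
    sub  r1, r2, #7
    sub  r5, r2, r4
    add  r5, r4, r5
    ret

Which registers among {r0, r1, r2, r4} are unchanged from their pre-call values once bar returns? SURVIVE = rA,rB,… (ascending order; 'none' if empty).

SURVIVE = r0,r1,r2

prologue: push r1 → mem[0xc7]=0xe8, sp=0xc7
prologue: push r5 → mem[0xc6]=0x7f, sp=0xc6
body[0] mov  r4, #0x7c → r4=0x7c
body[1] sub  r5, r5, r4 → r5=0x03
body[2] sub  r3, r0, #7 → r3=0xcf
body[3] sub  r1, r2, #7 → r1=0x22
body[4] sub  r5, r2, r4 → r5=0xad
body[5] add  r5, r4, r5 → r5=0x29
epilogue: pop r5=0x7f, sp=0xc7
epilogue: pop r1=0xe8, sp=0xc8
r0: caller-saved, written=False
r1: callee-saved, written=True
r2: callee-saved, written=False
r4: caller-saved, written=True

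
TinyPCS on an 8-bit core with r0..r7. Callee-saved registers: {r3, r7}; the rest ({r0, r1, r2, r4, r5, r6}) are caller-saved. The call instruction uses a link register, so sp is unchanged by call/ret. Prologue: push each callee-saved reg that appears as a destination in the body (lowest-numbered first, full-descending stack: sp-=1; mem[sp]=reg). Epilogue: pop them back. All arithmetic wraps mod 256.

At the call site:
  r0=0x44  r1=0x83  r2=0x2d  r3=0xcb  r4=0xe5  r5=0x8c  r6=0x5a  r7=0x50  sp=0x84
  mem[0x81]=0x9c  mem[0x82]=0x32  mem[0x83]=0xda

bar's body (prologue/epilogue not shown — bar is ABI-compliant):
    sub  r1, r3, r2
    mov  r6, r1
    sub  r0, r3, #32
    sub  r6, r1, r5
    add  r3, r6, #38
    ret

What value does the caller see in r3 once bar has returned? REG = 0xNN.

prologue: push r3 -> mem[0x83]=0xcb, sp=0x83
body[0] sub  r1, r3, r2 -> r1=0x9e
body[1] mov  r6, r1 -> r6=0x9e
body[2] sub  r0, r3, #32 -> r0=0xab
body[3] sub  r6, r1, r5 -> r6=0x12
body[4] add  r3, r6, #38 -> r3=0x38
epilogue: pop r3=0xcb, sp=0x84
r3 is callee-saved -> restored

REG = 0xcb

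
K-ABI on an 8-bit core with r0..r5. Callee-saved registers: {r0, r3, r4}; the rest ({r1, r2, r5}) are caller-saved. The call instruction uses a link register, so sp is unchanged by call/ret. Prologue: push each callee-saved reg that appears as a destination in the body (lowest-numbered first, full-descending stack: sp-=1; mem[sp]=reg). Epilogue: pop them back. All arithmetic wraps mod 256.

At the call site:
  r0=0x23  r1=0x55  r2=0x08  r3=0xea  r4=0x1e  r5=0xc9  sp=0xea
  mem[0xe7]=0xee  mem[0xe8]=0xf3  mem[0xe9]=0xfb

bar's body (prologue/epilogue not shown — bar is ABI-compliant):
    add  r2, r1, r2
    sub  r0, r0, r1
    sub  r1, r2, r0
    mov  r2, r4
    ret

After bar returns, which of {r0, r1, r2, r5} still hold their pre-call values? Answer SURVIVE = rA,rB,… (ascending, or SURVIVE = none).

SURVIVE = r0,r5

prologue: push r0 -> mem[0xe9]=0x23, sp=0xe9
body[0] add  r2, r1, r2 -> r2=0x5d
body[1] sub  r0, r0, r1 -> r0=0xce
body[2] sub  r1, r2, r0 -> r1=0x8f
body[3] mov  r2, r4 -> r2=0x1e
epilogue: pop r0=0x23, sp=0xea
r0: callee-saved, written=True
r1: caller-saved, written=True
r2: caller-saved, written=True
r5: caller-saved, written=False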